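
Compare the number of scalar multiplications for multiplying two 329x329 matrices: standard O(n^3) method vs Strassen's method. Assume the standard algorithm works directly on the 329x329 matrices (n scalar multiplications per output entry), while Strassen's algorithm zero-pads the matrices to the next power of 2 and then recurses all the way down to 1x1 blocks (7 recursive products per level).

Matrix multiplication for 329x329 matrices:

Strassen's algorithm requires power-of-2 dimensions. Pad 329x329 to 512x512 (next power of 2).

Standard algorithm: 329^3 = 35611289 multiplications
Strassen's algorithm: 7^(log2(512)) = 7^9 = 40353607 multiplications
Difference: 35611289 - 40353607 = -4742318 (Strassen uses MORE here due to padding overhead — for small or just-over-power-of-2 n, padding can outweigh the per-level savings)

Standard: 35611289 multiplications (329^3). Strassen: 40353607 multiplications (7^9, after padding to 512x512). Strassen reduces 8 recursive multiplications to 7 at each level.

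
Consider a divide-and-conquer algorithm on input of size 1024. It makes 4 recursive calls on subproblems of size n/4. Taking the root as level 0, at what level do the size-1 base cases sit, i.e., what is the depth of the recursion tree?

For divide and conquer with division factor 4:

Problem sizes at each level:
Level 0: 1024
Level 1: 256
Level 2: 64
Level 3: 16
Level 4: 4
Level 5: 1

The root is level 0 and the size-1 base case is level 5 (the tree spans levels 0 through 5, i.e. 6 levels counting the root), so the depth is the number of divisions: log_4(1024) = 5

The recursion tree depth is log_4(1024) = 5. At each level, the problem size is divided by 4, so it takes 5 divisions to reduce to a base case of size 1. The algorithm makes 4 recursive calls at each level.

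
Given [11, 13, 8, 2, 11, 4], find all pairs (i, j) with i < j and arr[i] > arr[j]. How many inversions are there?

Finding inversions in [11, 13, 8, 2, 11, 4]:

(0, 2): arr[0]=11 > arr[2]=8
(0, 3): arr[0]=11 > arr[3]=2
(0, 5): arr[0]=11 > arr[5]=4
(1, 2): arr[1]=13 > arr[2]=8
(1, 3): arr[1]=13 > arr[3]=2
(1, 4): arr[1]=13 > arr[4]=11
(1, 5): arr[1]=13 > arr[5]=4
(2, 3): arr[2]=8 > arr[3]=2
(2, 5): arr[2]=8 > arr[5]=4
(4, 5): arr[4]=11 > arr[5]=4

Total inversions: 10

The array has 10 inversion(s): (0,2), (0,3), (0,5), (1,2), (1,3), (1,4), (1,5), (2,3), (2,5), (4,5). Each pair (i,j) satisfies i < j and arr[i] > arr[j].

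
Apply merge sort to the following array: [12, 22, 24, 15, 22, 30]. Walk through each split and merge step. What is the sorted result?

Merge sort trace:

Split: [12, 22, 24, 15, 22, 30] -> [12, 22, 24] and [15, 22, 30]
  Split: [12, 22, 24] -> [12] and [22, 24]
    Split: [22, 24] -> [22] and [24]
    Merge: [22] + [24] -> [22, 24]
  Merge: [12] + [22, 24] -> [12, 22, 24]
  Split: [15, 22, 30] -> [15] and [22, 30]
    Split: [22, 30] -> [22] and [30]
    Merge: [22] + [30] -> [22, 30]
  Merge: [15] + [22, 30] -> [15, 22, 30]
Merge: [12, 22, 24] + [15, 22, 30] -> [12, 15, 22, 22, 24, 30]

Final sorted array: [12, 15, 22, 22, 24, 30]

The merge sort proceeds by recursively splitting the array and merging sorted halves.
After all merges, the sorted array is [12, 15, 22, 22, 24, 30].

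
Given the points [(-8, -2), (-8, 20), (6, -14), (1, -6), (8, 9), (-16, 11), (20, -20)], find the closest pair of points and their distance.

Computing all pairwise distances among 7 points:

d((-8, -2), (-8, 20)) = 22.0
d((-8, -2), (6, -14)) = 18.4391
d((-8, -2), (1, -6)) = 9.8489
d((-8, -2), (8, 9)) = 19.4165
d((-8, -2), (-16, 11)) = 15.2643
d((-8, -2), (20, -20)) = 33.2866
d((-8, 20), (6, -14)) = 36.7696
d((-8, 20), (1, -6)) = 27.5136
d((-8, 20), (8, 9)) = 19.4165
d((-8, 20), (-16, 11)) = 12.0416
d((-8, 20), (20, -20)) = 48.8262
d((6, -14), (1, -6)) = 9.434 <-- minimum
d((6, -14), (8, 9)) = 23.0868
d((6, -14), (-16, 11)) = 33.3017
d((6, -14), (20, -20)) = 15.2315
d((1, -6), (8, 9)) = 16.5529
d((1, -6), (-16, 11)) = 24.0416
d((1, -6), (20, -20)) = 23.6008
d((8, 9), (-16, 11)) = 24.0832
d((8, 9), (20, -20)) = 31.3847
d((-16, 11), (20, -20)) = 47.5079

Closest pair: (6, -14) and (1, -6) with distance 9.434

The closest pair is (6, -14) and (1, -6) with Euclidean distance 9.434. For 7 points, brute-force pairwise comparison is shown above. For large n, the divide-and-conquer algorithm (sort by x, recurse on halves, check the dividing strip) achieves O(n log n).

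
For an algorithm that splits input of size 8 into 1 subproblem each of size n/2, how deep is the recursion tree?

For divide and conquer with division factor 2:

Problem sizes at each level:
Level 0: 8
Level 1: 4
Level 2: 2
Level 3: 1

The root is level 0 and the size-1 base case is level 3 (the tree spans levels 0 through 3, i.e. 4 levels counting the root), so the depth is the number of divisions: log_2(8) = 3

The recursion tree depth is log_2(8) = 3. At each level, the problem size is divided by 2, so it takes 3 divisions to reduce to a base case of size 1. The algorithm makes 1 recursive call at each level.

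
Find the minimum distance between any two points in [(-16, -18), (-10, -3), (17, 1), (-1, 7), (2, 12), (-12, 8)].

Computing all pairwise distances among 6 points:

d((-16, -18), (-10, -3)) = 16.1555
d((-16, -18), (17, 1)) = 38.0789
d((-16, -18), (-1, 7)) = 29.1548
d((-16, -18), (2, 12)) = 34.9857
d((-16, -18), (-12, 8)) = 26.3059
d((-10, -3), (17, 1)) = 27.2947
d((-10, -3), (-1, 7)) = 13.4536
d((-10, -3), (2, 12)) = 19.2094
d((-10, -3), (-12, 8)) = 11.1803
d((17, 1), (-1, 7)) = 18.9737
d((17, 1), (2, 12)) = 18.6011
d((17, 1), (-12, 8)) = 29.8329
d((-1, 7), (2, 12)) = 5.831 <-- minimum
d((-1, 7), (-12, 8)) = 11.0454
d((2, 12), (-12, 8)) = 14.5602

Closest pair: (-1, 7) and (2, 12) with distance 5.831

The closest pair is (-1, 7) and (2, 12) with Euclidean distance 5.831. For 6 points, brute-force pairwise comparison is shown above. For large n, the divide-and-conquer algorithm (sort by x, recurse on halves, check the dividing strip) achieves O(n log n).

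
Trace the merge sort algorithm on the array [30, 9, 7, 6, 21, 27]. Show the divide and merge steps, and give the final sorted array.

Merge sort trace:

Split: [30, 9, 7, 6, 21, 27] -> [30, 9, 7] and [6, 21, 27]
  Split: [30, 9, 7] -> [30] and [9, 7]
    Split: [9, 7] -> [9] and [7]
    Merge: [9] + [7] -> [7, 9]
  Merge: [30] + [7, 9] -> [7, 9, 30]
  Split: [6, 21, 27] -> [6] and [21, 27]
    Split: [21, 27] -> [21] and [27]
    Merge: [21] + [27] -> [21, 27]
  Merge: [6] + [21, 27] -> [6, 21, 27]
Merge: [7, 9, 30] + [6, 21, 27] -> [6, 7, 9, 21, 27, 30]

Final sorted array: [6, 7, 9, 21, 27, 30]

The merge sort proceeds by recursively splitting the array and merging sorted halves.
After all merges, the sorted array is [6, 7, 9, 21, 27, 30].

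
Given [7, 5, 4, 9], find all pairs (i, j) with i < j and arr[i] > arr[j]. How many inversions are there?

Finding inversions in [7, 5, 4, 9]:

(0, 1): arr[0]=7 > arr[1]=5
(0, 2): arr[0]=7 > arr[2]=4
(1, 2): arr[1]=5 > arr[2]=4

Total inversions: 3

The array has 3 inversion(s): (0,1), (0,2), (1,2). Each pair (i,j) satisfies i < j and arr[i] > arr[j].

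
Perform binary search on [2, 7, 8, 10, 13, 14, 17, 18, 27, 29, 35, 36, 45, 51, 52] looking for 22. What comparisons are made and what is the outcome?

Binary search for 22 in [2, 7, 8, 10, 13, 14, 17, 18, 27, 29, 35, 36, 45, 51, 52]:

lo=0, hi=14, mid=7, arr[mid]=18 -> 18 < 22, search right half
lo=8, hi=14, mid=11, arr[mid]=36 -> 36 > 22, search left half
lo=8, hi=10, mid=9, arr[mid]=29 -> 29 > 22, search left half
lo=8, hi=8, mid=8, arr[mid]=27 -> 27 > 22, search left half
lo=8 > hi=7, target 22 not found

Binary search determines that 22 is not in the array after 4 comparisons. The search space was exhausted without finding the target.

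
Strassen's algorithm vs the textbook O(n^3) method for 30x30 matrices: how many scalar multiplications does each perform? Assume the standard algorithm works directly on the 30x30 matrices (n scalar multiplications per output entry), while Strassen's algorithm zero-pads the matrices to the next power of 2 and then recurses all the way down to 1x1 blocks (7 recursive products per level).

Matrix multiplication for 30x30 matrices:

Strassen's algorithm requires power-of-2 dimensions. Pad 30x30 to 32x32 (next power of 2).

Standard algorithm: 30^3 = 27000 multiplications
Strassen's algorithm: 7^(log2(32)) = 7^5 = 16807 multiplications
Savings: 27000 - 16807 = 10193 multiplications

Standard: 27000 multiplications (30^3). Strassen: 16807 multiplications (7^5, after padding to 32x32). Strassen reduces 8 recursive multiplications to 7 at each level.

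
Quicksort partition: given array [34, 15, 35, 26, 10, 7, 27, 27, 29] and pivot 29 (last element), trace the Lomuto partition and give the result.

Lomuto partition with pivot = 29:

Initial array: [34, 15, 35, 26, 10, 7, 27, 27, 29]

arr[0]=34 > 29: no swap
arr[1]=15 <= 29: swap with position 0, array becomes [15, 34, 35, 26, 10, 7, 27, 27, 29]
arr[2]=35 > 29: no swap
arr[3]=26 <= 29: swap with position 1, array becomes [15, 26, 35, 34, 10, 7, 27, 27, 29]
arr[4]=10 <= 29: swap with position 2, array becomes [15, 26, 10, 34, 35, 7, 27, 27, 29]
arr[5]=7 <= 29: swap with position 3, array becomes [15, 26, 10, 7, 35, 34, 27, 27, 29]
arr[6]=27 <= 29: swap with position 4, array becomes [15, 26, 10, 7, 27, 34, 35, 27, 29]
arr[7]=27 <= 29: swap with position 5, array becomes [15, 26, 10, 7, 27, 27, 35, 34, 29]

Place pivot at position 6: [15, 26, 10, 7, 27, 27, 29, 34, 35]
Pivot position: 6

After partitioning with pivot 29, the array becomes [15, 26, 10, 7, 27, 27, 29, 34, 35]. The pivot is placed at index 6. All elements to the left of the pivot are <= 29, and all elements to the right are > 29.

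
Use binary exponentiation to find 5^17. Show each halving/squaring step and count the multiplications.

Computing 5^17 by squaring (build up from 5^1; each line after the first costs one multiplication):

5^1 = 5
5^2 = (5^1)^2 = 5^2 = 25
5^4 = (5^2)^2 = 25^2 = 625
5^8 = (5^4)^2 = 625^2 = 390625
5^16 = (5^8)^2 = 390625^2 = 152587890625
5^17 = 5 * 5^16 = 5 * 152587890625 = 762939453125

Result: 762939453125
Multiplications needed: 5 (5 lines after 5^1)

5^17 = 762939453125. Using exponentiation by squaring, this requires 5 multiplications. The key idea: if the exponent is even, square the half-power; if odd, multiply by the base once.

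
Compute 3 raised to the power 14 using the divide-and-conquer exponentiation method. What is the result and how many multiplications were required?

Computing 3^14 by squaring (build up from 3^1; each line after the first costs one multiplication):

3^1 = 3
3^2 = (3^1)^2 = 3^2 = 9
3^3 = 3 * 3^2 = 3 * 9 = 27
3^6 = (3^3)^2 = 27^2 = 729
3^7 = 3 * 3^6 = 3 * 729 = 2187
3^14 = (3^7)^2 = 2187^2 = 4782969

Result: 4782969
Multiplications needed: 5 (5 lines after 3^1)

3^14 = 4782969. Using exponentiation by squaring, this requires 5 multiplications. The key idea: if the exponent is even, square the half-power; if odd, multiply by the base once.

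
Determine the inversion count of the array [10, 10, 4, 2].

Finding inversions in [10, 10, 4, 2]:

(0, 2): arr[0]=10 > arr[2]=4
(0, 3): arr[0]=10 > arr[3]=2
(1, 2): arr[1]=10 > arr[2]=4
(1, 3): arr[1]=10 > arr[3]=2
(2, 3): arr[2]=4 > arr[3]=2

Total inversions: 5

The array has 5 inversion(s): (0,2), (0,3), (1,2), (1,3), (2,3). Each pair (i,j) satisfies i < j and arr[i] > arr[j].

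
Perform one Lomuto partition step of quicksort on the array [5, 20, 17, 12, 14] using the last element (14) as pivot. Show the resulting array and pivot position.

Lomuto partition with pivot = 14:

Initial array: [5, 20, 17, 12, 14]

arr[0]=5 <= 14: swap with position 0, array becomes [5, 20, 17, 12, 14]
arr[1]=20 > 14: no swap
arr[2]=17 > 14: no swap
arr[3]=12 <= 14: swap with position 1, array becomes [5, 12, 17, 20, 14]

Place pivot at position 2: [5, 12, 14, 20, 17]
Pivot position: 2

After partitioning with pivot 14, the array becomes [5, 12, 14, 20, 17]. The pivot is placed at index 2. All elements to the left of the pivot are <= 14, and all elements to the right are > 14.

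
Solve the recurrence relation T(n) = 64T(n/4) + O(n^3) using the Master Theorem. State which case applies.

Master Theorem for T(n) = 64T(n/4) + O(n^3):

a = 64, b = 4, c = 3
log_b(a) = log_4(64) = 3.0000

Case 2: c = 3 = log_4(64) = 3.0000
T(n) = O(n^3 log n) = O(n^3 log n)

For T(n) = 64T(n/4) + O(n^3): log_4(64) = 3.0000. This is Case 2 of the Master Theorem (c = log_b(a), equal work at all levels), giving O(n^3 log n).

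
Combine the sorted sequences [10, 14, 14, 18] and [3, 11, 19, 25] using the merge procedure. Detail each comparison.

Merging process:

Compare 10 vs 3: take 3 from right. Merged: [3]
Compare 10 vs 11: take 10 from left. Merged: [3, 10]
Compare 14 vs 11: take 11 from right. Merged: [3, 10, 11]
Compare 14 vs 19: take 14 from left. Merged: [3, 10, 11, 14]
Compare 14 vs 19: take 14 from left. Merged: [3, 10, 11, 14, 14]
Compare 18 vs 19: take 18 from left. Merged: [3, 10, 11, 14, 14, 18]
Append remaining from right: [19, 25]. Merged: [3, 10, 11, 14, 14, 18, 19, 25]

Final merged array: [3, 10, 11, 14, 14, 18, 19, 25]
Total comparisons: 6

The merged array is [3, 10, 11, 14, 14, 18, 19, 25], requiring 6 comparisons. The merge step runs in O(n) time where n is the total number of elements.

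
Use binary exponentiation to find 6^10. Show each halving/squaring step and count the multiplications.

Computing 6^10 by squaring (build up from 6^1; each line after the first costs one multiplication):

6^1 = 6
6^2 = (6^1)^2 = 6^2 = 36
6^4 = (6^2)^2 = 36^2 = 1296
6^5 = 6 * 6^4 = 6 * 1296 = 7776
6^10 = (6^5)^2 = 7776^2 = 60466176

Result: 60466176
Multiplications needed: 4 (4 lines after 6^1)

6^10 = 60466176. Using exponentiation by squaring, this requires 4 multiplications. The key idea: if the exponent is even, square the half-power; if odd, multiply by the base once.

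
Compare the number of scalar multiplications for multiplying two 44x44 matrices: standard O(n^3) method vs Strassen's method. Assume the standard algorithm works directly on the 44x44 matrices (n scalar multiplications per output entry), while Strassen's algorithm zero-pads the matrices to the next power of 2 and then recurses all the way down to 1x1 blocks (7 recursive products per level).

Matrix multiplication for 44x44 matrices:

Strassen's algorithm requires power-of-2 dimensions. Pad 44x44 to 64x64 (next power of 2).

Standard algorithm: 44^3 = 85184 multiplications
Strassen's algorithm: 7^(log2(64)) = 7^6 = 117649 multiplications
Difference: 85184 - 117649 = -32465 (Strassen uses MORE here due to padding overhead — for small or just-over-power-of-2 n, padding can outweigh the per-level savings)

Standard: 85184 multiplications (44^3). Strassen: 117649 multiplications (7^6, after padding to 64x64). Strassen reduces 8 recursive multiplications to 7 at each level.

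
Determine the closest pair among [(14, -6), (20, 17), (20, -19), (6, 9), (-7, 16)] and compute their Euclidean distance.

Computing all pairwise distances among 5 points:

d((14, -6), (20, 17)) = 23.7697
d((14, -6), (20, -19)) = 14.3178 <-- minimum
d((14, -6), (6, 9)) = 17.0
d((14, -6), (-7, 16)) = 30.4138
d((20, 17), (20, -19)) = 36.0
d((20, 17), (6, 9)) = 16.1245
d((20, 17), (-7, 16)) = 27.0185
d((20, -19), (6, 9)) = 31.305
d((20, -19), (-7, 16)) = 44.2041
d((6, 9), (-7, 16)) = 14.7648

Closest pair: (14, -6) and (20, -19) with distance 14.3178

The closest pair is (14, -6) and (20, -19) with Euclidean distance 14.3178. For 5 points, brute-force pairwise comparison is shown above. For large n, the divide-and-conquer algorithm (sort by x, recurse on halves, check the dividing strip) achieves O(n log n).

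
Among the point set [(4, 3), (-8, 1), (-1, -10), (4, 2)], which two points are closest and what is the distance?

Computing all pairwise distances among 4 points:

d((4, 3), (-8, 1)) = 12.1655
d((4, 3), (-1, -10)) = 13.9284
d((4, 3), (4, 2)) = 1.0 <-- minimum
d((-8, 1), (-1, -10)) = 13.0384
d((-8, 1), (4, 2)) = 12.0416
d((-1, -10), (4, 2)) = 13.0

Closest pair: (4, 3) and (4, 2) with distance 1.0

The closest pair is (4, 3) and (4, 2) with Euclidean distance 1.0. For 4 points, brute-force pairwise comparison is shown above. For large n, the divide-and-conquer algorithm (sort by x, recurse on halves, check the dividing strip) achieves O(n log n).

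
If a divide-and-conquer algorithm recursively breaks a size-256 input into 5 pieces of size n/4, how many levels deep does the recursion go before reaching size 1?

For divide and conquer with division factor 4:

Problem sizes at each level:
Level 0: 256
Level 1: 64
Level 2: 16
Level 3: 4
Level 4: 1

The root is level 0 and the size-1 base case is level 4 (the tree spans levels 0 through 4, i.e. 5 levels counting the root), so the depth is the number of divisions: log_4(256) = 4

The recursion tree depth is log_4(256) = 4. At each level, the problem size is divided by 4, so it takes 4 divisions to reduce to a base case of size 1. The algorithm makes 5 recursive calls at each level.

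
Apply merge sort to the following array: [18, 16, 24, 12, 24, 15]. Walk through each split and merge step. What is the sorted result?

Merge sort trace:

Split: [18, 16, 24, 12, 24, 15] -> [18, 16, 24] and [12, 24, 15]
  Split: [18, 16, 24] -> [18] and [16, 24]
    Split: [16, 24] -> [16] and [24]
    Merge: [16] + [24] -> [16, 24]
  Merge: [18] + [16, 24] -> [16, 18, 24]
  Split: [12, 24, 15] -> [12] and [24, 15]
    Split: [24, 15] -> [24] and [15]
    Merge: [24] + [15] -> [15, 24]
  Merge: [12] + [15, 24] -> [12, 15, 24]
Merge: [16, 18, 24] + [12, 15, 24] -> [12, 15, 16, 18, 24, 24]

Final sorted array: [12, 15, 16, 18, 24, 24]

The merge sort proceeds by recursively splitting the array and merging sorted halves.
After all merges, the sorted array is [12, 15, 16, 18, 24, 24].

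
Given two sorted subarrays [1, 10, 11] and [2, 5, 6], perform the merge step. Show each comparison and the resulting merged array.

Merging process:

Compare 1 vs 2: take 1 from left. Merged: [1]
Compare 10 vs 2: take 2 from right. Merged: [1, 2]
Compare 10 vs 5: take 5 from right. Merged: [1, 2, 5]
Compare 10 vs 6: take 6 from right. Merged: [1, 2, 5, 6]
Append remaining from left: [10, 11]. Merged: [1, 2, 5, 6, 10, 11]

Final merged array: [1, 2, 5, 6, 10, 11]
Total comparisons: 4

The merged array is [1, 2, 5, 6, 10, 11], requiring 4 comparisons. The merge step runs in O(n) time where n is the total number of elements.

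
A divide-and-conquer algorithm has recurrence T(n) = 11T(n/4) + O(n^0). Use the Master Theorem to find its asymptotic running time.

Master Theorem for T(n) = 11T(n/4) + O(n^0):

a = 11, b = 4, c = 0
log_b(a) = log_4(11) = 1.7297

Case 1: c = 0 < log_4(11) = 1.7297
T(n) = O(n^(log_4 11))

For T(n) = 11T(n/4) + O(n^0): log_4(11) = 1.7297. This is Case 1 of the Master Theorem (c < log_b(a), work dominated by leaves), giving O(n^(log_4 11)).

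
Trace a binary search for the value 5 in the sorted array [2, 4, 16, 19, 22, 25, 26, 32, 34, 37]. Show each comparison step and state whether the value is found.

Binary search for 5 in [2, 4, 16, 19, 22, 25, 26, 32, 34, 37]:

lo=0, hi=9, mid=4, arr[mid]=22 -> 22 > 5, search left half
lo=0, hi=3, mid=1, arr[mid]=4 -> 4 < 5, search right half
lo=2, hi=3, mid=2, arr[mid]=16 -> 16 > 5, search left half
lo=2 > hi=1, target 5 not found

Binary search determines that 5 is not in the array after 3 comparisons. The search space was exhausted without finding the target.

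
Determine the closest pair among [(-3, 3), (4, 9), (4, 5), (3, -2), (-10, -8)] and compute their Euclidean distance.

Computing all pairwise distances among 5 points:

d((-3, 3), (4, 9)) = 9.2195
d((-3, 3), (4, 5)) = 7.2801
d((-3, 3), (3, -2)) = 7.8102
d((-3, 3), (-10, -8)) = 13.0384
d((4, 9), (4, 5)) = 4.0 <-- minimum
d((4, 9), (3, -2)) = 11.0454
d((4, 9), (-10, -8)) = 22.0227
d((4, 5), (3, -2)) = 7.0711
d((4, 5), (-10, -8)) = 19.105
d((3, -2), (-10, -8)) = 14.3178

Closest pair: (4, 9) and (4, 5) with distance 4.0

The closest pair is (4, 9) and (4, 5) with Euclidean distance 4.0. For 5 points, brute-force pairwise comparison is shown above. For large n, the divide-and-conquer algorithm (sort by x, recurse on halves, check the dividing strip) achieves O(n log n).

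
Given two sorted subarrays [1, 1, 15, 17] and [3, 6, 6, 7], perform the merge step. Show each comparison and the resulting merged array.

Merging process:

Compare 1 vs 3: take 1 from left. Merged: [1]
Compare 1 vs 3: take 1 from left. Merged: [1, 1]
Compare 15 vs 3: take 3 from right. Merged: [1, 1, 3]
Compare 15 vs 6: take 6 from right. Merged: [1, 1, 3, 6]
Compare 15 vs 6: take 6 from right. Merged: [1, 1, 3, 6, 6]
Compare 15 vs 7: take 7 from right. Merged: [1, 1, 3, 6, 6, 7]
Append remaining from left: [15, 17]. Merged: [1, 1, 3, 6, 6, 7, 15, 17]

Final merged array: [1, 1, 3, 6, 6, 7, 15, 17]
Total comparisons: 6

The merged array is [1, 1, 3, 6, 6, 7, 15, 17], requiring 6 comparisons. The merge step runs in O(n) time where n is the total number of elements.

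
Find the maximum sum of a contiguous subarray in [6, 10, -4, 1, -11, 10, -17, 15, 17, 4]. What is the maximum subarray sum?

Using Kadane's algorithm on [6, 10, -4, 1, -11, 10, -17, 15, 17, 4]:

Scanning through the array:
Position 1 (value 10): max_ending_here = 16, max_so_far = 16
Position 2 (value -4): max_ending_here = 12, max_so_far = 16
Position 3 (value 1): max_ending_here = 13, max_so_far = 16
Position 4 (value -11): max_ending_here = 2, max_so_far = 16
Position 5 (value 10): max_ending_here = 12, max_so_far = 16
Position 6 (value -17): max_ending_here = -5, max_so_far = 16
Position 7 (value 15): max_ending_here = 15, max_so_far = 16
Position 8 (value 17): max_ending_here = 32, max_so_far = 32
Position 9 (value 4): max_ending_here = 36, max_so_far = 36

Maximum subarray: [15, 17, 4]
Maximum sum: 36

The maximum subarray is [15, 17, 4] with sum 36. This subarray runs from index 7 to index 9.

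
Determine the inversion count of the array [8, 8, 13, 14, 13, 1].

Finding inversions in [8, 8, 13, 14, 13, 1]:

(0, 5): arr[0]=8 > arr[5]=1
(1, 5): arr[1]=8 > arr[5]=1
(2, 5): arr[2]=13 > arr[5]=1
(3, 4): arr[3]=14 > arr[4]=13
(3, 5): arr[3]=14 > arr[5]=1
(4, 5): arr[4]=13 > arr[5]=1

Total inversions: 6

The array has 6 inversion(s): (0,5), (1,5), (2,5), (3,4), (3,5), (4,5). Each pair (i,j) satisfies i < j and arr[i] > arr[j].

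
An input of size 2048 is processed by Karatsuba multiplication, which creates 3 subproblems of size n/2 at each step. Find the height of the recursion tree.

For divide and conquer with division factor 2:

Problem sizes at each level:
Level 0: 2048
Level 1: 1024
Level 2: 512
Level 3: 256
Level 4: 128
Level 5: 64
Level 6: 32
Level 7: 16
Level 8: 8
Level 9: 4
Level 10: 2
Level 11: 1

The root is level 0 and the size-1 base case is level 11 (the tree spans levels 0 through 11, i.e. 12 levels counting the root), so the depth is the number of divisions: log_2(2048) = 11

The recursion tree depth is log_2(2048) = 11. At each level, the problem size is divided by 2, so it takes 11 divisions to reduce to a base case of size 1. The algorithm makes 3 recursive calls at each level.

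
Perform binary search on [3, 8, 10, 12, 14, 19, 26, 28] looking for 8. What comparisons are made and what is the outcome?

Binary search for 8 in [3, 8, 10, 12, 14, 19, 26, 28]:

lo=0, hi=7, mid=3, arr[mid]=12 -> 12 > 8, search left half
lo=0, hi=2, mid=1, arr[mid]=8 -> Found target at index 1!

Binary search finds 8 at index 1 after 2 comparisons. The search repeatedly halves the search space by comparing with the middle element.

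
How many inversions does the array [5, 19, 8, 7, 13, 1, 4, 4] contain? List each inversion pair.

Finding inversions in [5, 19, 8, 7, 13, 1, 4, 4]:

(0, 5): arr[0]=5 > arr[5]=1
(0, 6): arr[0]=5 > arr[6]=4
(0, 7): arr[0]=5 > arr[7]=4
(1, 2): arr[1]=19 > arr[2]=8
(1, 3): arr[1]=19 > arr[3]=7
(1, 4): arr[1]=19 > arr[4]=13
(1, 5): arr[1]=19 > arr[5]=1
(1, 6): arr[1]=19 > arr[6]=4
(1, 7): arr[1]=19 > arr[7]=4
(2, 3): arr[2]=8 > arr[3]=7
(2, 5): arr[2]=8 > arr[5]=1
(2, 6): arr[2]=8 > arr[6]=4
(2, 7): arr[2]=8 > arr[7]=4
(3, 5): arr[3]=7 > arr[5]=1
(3, 6): arr[3]=7 > arr[6]=4
(3, 7): arr[3]=7 > arr[7]=4
(4, 5): arr[4]=13 > arr[5]=1
(4, 6): arr[4]=13 > arr[6]=4
(4, 7): arr[4]=13 > arr[7]=4

Total inversions: 19

The array has 19 inversion(s): (0,5), (0,6), (0,7), (1,2), (1,3), (1,4), (1,5), (1,6), (1,7), (2,3), (2,5), (2,6), (2,7), (3,5), (3,6), (3,7), (4,5), (4,6), (4,7). Each pair (i,j) satisfies i < j and arr[i] > arr[j].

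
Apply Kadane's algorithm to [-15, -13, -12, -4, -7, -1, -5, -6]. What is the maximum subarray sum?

Using Kadane's algorithm on [-15, -13, -12, -4, -7, -1, -5, -6]:

Scanning through the array:
Position 1 (value -13): max_ending_here = -13, max_so_far = -13
Position 2 (value -12): max_ending_here = -12, max_so_far = -12
Position 3 (value -4): max_ending_here = -4, max_so_far = -4
Position 4 (value -7): max_ending_here = -7, max_so_far = -4
Position 5 (value -1): max_ending_here = -1, max_so_far = -1
Position 6 (value -5): max_ending_here = -5, max_so_far = -1
Position 7 (value -6): max_ending_here = -6, max_so_far = -1

Maximum subarray: [-1]
Maximum sum: -1

The maximum subarray is [-1] with sum -1. This subarray runs from index 5 to index 5.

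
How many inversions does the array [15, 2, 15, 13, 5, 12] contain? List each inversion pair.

Finding inversions in [15, 2, 15, 13, 5, 12]:

(0, 1): arr[0]=15 > arr[1]=2
(0, 3): arr[0]=15 > arr[3]=13
(0, 4): arr[0]=15 > arr[4]=5
(0, 5): arr[0]=15 > arr[5]=12
(2, 3): arr[2]=15 > arr[3]=13
(2, 4): arr[2]=15 > arr[4]=5
(2, 5): arr[2]=15 > arr[5]=12
(3, 4): arr[3]=13 > arr[4]=5
(3, 5): arr[3]=13 > arr[5]=12

Total inversions: 9

The array has 9 inversion(s): (0,1), (0,3), (0,4), (0,5), (2,3), (2,4), (2,5), (3,4), (3,5). Each pair (i,j) satisfies i < j and arr[i] > arr[j].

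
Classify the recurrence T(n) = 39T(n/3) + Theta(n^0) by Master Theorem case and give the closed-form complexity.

Master Theorem for T(n) = 39T(n/3) + O(n^0):

a = 39, b = 3, c = 0
log_b(a) = log_3(39) = 3.3347

Case 1: c = 0 < log_3(39) = 3.3347
T(n) = O(n^(log_3 39))

For T(n) = 39T(n/3) + O(n^0): log_3(39) = 3.3347. This is Case 1 of the Master Theorem (c < log_b(a), work dominated by leaves), giving O(n^(log_3 39)).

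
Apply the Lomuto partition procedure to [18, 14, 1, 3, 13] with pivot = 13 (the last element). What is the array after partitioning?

Lomuto partition with pivot = 13:

Initial array: [18, 14, 1, 3, 13]

arr[0]=18 > 13: no swap
arr[1]=14 > 13: no swap
arr[2]=1 <= 13: swap with position 0, array becomes [1, 14, 18, 3, 13]
arr[3]=3 <= 13: swap with position 1, array becomes [1, 3, 18, 14, 13]

Place pivot at position 2: [1, 3, 13, 14, 18]
Pivot position: 2

After partitioning with pivot 13, the array becomes [1, 3, 13, 14, 18]. The pivot is placed at index 2. All elements to the left of the pivot are <= 13, and all elements to the right are > 13.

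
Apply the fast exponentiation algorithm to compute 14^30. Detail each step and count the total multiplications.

Computing 14^30 by squaring (build up from 14^1; each line after the first costs one multiplication):

14^1 = 14
14^2 = (14^1)^2 = 14^2 = 196
14^3 = 14 * 14^2 = 14 * 196 = 2744
14^6 = (14^3)^2 = 2744^2 = 7529536
14^7 = 14 * 14^6 = 14 * 7529536 = 105413504
14^14 = (14^7)^2 = 105413504^2 = 11112006825558016
14^15 = 14 * 14^14 = 14 * 11112006825558016 = 155568095557812224
14^30 = (14^15)^2 = 155568095557812224^2 = 24201432355484595421941037243826176

Result: 24201432355484595421941037243826176
Multiplications needed: 7 (7 lines after 14^1)

14^30 = 24201432355484595421941037243826176. Using exponentiation by squaring, this requires 7 multiplications. The key idea: if the exponent is even, square the half-power; if odd, multiply by the base once.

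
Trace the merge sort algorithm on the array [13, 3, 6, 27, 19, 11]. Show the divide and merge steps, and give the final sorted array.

Merge sort trace:

Split: [13, 3, 6, 27, 19, 11] -> [13, 3, 6] and [27, 19, 11]
  Split: [13, 3, 6] -> [13] and [3, 6]
    Split: [3, 6] -> [3] and [6]
    Merge: [3] + [6] -> [3, 6]
  Merge: [13] + [3, 6] -> [3, 6, 13]
  Split: [27, 19, 11] -> [27] and [19, 11]
    Split: [19, 11] -> [19] and [11]
    Merge: [19] + [11] -> [11, 19]
  Merge: [27] + [11, 19] -> [11, 19, 27]
Merge: [3, 6, 13] + [11, 19, 27] -> [3, 6, 11, 13, 19, 27]

Final sorted array: [3, 6, 11, 13, 19, 27]

The merge sort proceeds by recursively splitting the array and merging sorted halves.
After all merges, the sorted array is [3, 6, 11, 13, 19, 27].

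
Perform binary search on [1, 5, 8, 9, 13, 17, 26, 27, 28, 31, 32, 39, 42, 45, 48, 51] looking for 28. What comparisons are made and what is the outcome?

Binary search for 28 in [1, 5, 8, 9, 13, 17, 26, 27, 28, 31, 32, 39, 42, 45, 48, 51]:

lo=0, hi=15, mid=7, arr[mid]=27 -> 27 < 28, search right half
lo=8, hi=15, mid=11, arr[mid]=39 -> 39 > 28, search left half
lo=8, hi=10, mid=9, arr[mid]=31 -> 31 > 28, search left half
lo=8, hi=8, mid=8, arr[mid]=28 -> Found target at index 8!

Binary search finds 28 at index 8 after 4 comparisons. The search repeatedly halves the search space by comparing with the middle element.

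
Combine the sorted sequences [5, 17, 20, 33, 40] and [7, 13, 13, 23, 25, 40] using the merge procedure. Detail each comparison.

Merging process:

Compare 5 vs 7: take 5 from left. Merged: [5]
Compare 17 vs 7: take 7 from right. Merged: [5, 7]
Compare 17 vs 13: take 13 from right. Merged: [5, 7, 13]
Compare 17 vs 13: take 13 from right. Merged: [5, 7, 13, 13]
Compare 17 vs 23: take 17 from left. Merged: [5, 7, 13, 13, 17]
Compare 20 vs 23: take 20 from left. Merged: [5, 7, 13, 13, 17, 20]
Compare 33 vs 23: take 23 from right. Merged: [5, 7, 13, 13, 17, 20, 23]
Compare 33 vs 25: take 25 from right. Merged: [5, 7, 13, 13, 17, 20, 23, 25]
Compare 33 vs 40: take 33 from left. Merged: [5, 7, 13, 13, 17, 20, 23, 25, 33]
Compare 40 vs 40: take 40 from left. Merged: [5, 7, 13, 13, 17, 20, 23, 25, 33, 40]
Append remaining from right: [40]. Merged: [5, 7, 13, 13, 17, 20, 23, 25, 33, 40, 40]

Final merged array: [5, 7, 13, 13, 17, 20, 23, 25, 33, 40, 40]
Total comparisons: 10

The merged array is [5, 7, 13, 13, 17, 20, 23, 25, 33, 40, 40], requiring 10 comparisons. The merge step runs in O(n) time where n is the total number of elements.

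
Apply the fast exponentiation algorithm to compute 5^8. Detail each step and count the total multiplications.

Computing 5^8 by squaring (build up from 5^1; each line after the first costs one multiplication):

5^1 = 5
5^2 = (5^1)^2 = 5^2 = 25
5^4 = (5^2)^2 = 25^2 = 625
5^8 = (5^4)^2 = 625^2 = 390625

Result: 390625
Multiplications needed: 3 (3 lines after 5^1)

5^8 = 390625. Using exponentiation by squaring, this requires 3 multiplications. The key idea: if the exponent is even, square the half-power; if odd, multiply by the base once.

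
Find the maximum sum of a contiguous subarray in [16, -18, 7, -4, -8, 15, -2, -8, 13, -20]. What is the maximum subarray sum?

Using Kadane's algorithm on [16, -18, 7, -4, -8, 15, -2, -8, 13, -20]:

Scanning through the array:
Position 1 (value -18): max_ending_here = -2, max_so_far = 16
Position 2 (value 7): max_ending_here = 7, max_so_far = 16
Position 3 (value -4): max_ending_here = 3, max_so_far = 16
Position 4 (value -8): max_ending_here = -5, max_so_far = 16
Position 5 (value 15): max_ending_here = 15, max_so_far = 16
Position 6 (value -2): max_ending_here = 13, max_so_far = 16
Position 7 (value -8): max_ending_here = 5, max_so_far = 16
Position 8 (value 13): max_ending_here = 18, max_so_far = 18
Position 9 (value -20): max_ending_here = -2, max_so_far = 18

Maximum subarray: [15, -2, -8, 13]
Maximum sum: 18

The maximum subarray is [15, -2, -8, 13] with sum 18. This subarray runs from index 5 to index 8.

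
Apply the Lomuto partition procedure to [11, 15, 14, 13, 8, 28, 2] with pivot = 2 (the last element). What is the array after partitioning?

Lomuto partition with pivot = 2:

Initial array: [11, 15, 14, 13, 8, 28, 2]

arr[0]=11 > 2: no swap
arr[1]=15 > 2: no swap
arr[2]=14 > 2: no swap
arr[3]=13 > 2: no swap
arr[4]=8 > 2: no swap
arr[5]=28 > 2: no swap

Place pivot at position 0: [2, 15, 14, 13, 8, 28, 11]
Pivot position: 0

After partitioning with pivot 2, the array becomes [2, 15, 14, 13, 8, 28, 11]. The pivot is placed at index 0. All elements to the left of the pivot are <= 2, and all elements to the right are > 2.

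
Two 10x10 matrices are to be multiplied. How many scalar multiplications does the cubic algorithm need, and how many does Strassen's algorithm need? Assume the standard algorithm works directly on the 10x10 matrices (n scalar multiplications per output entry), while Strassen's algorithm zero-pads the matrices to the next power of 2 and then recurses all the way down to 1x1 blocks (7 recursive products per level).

Matrix multiplication for 10x10 matrices:

Strassen's algorithm requires power-of-2 dimensions. Pad 10x10 to 16x16 (next power of 2).

Standard algorithm: 10^3 = 1000 multiplications
Strassen's algorithm: 7^(log2(16)) = 7^4 = 2401 multiplications
Difference: 1000 - 2401 = -1401 (Strassen uses MORE here due to padding overhead — for small or just-over-power-of-2 n, padding can outweigh the per-level savings)

Standard: 1000 multiplications (10^3). Strassen: 2401 multiplications (7^4, after padding to 16x16). Strassen reduces 8 recursive multiplications to 7 at each level.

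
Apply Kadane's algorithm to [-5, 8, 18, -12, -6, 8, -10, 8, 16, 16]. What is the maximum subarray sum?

Using Kadane's algorithm on [-5, 8, 18, -12, -6, 8, -10, 8, 16, 16]:

Scanning through the array:
Position 1 (value 8): max_ending_here = 8, max_so_far = 8
Position 2 (value 18): max_ending_here = 26, max_so_far = 26
Position 3 (value -12): max_ending_here = 14, max_so_far = 26
Position 4 (value -6): max_ending_here = 8, max_so_far = 26
Position 5 (value 8): max_ending_here = 16, max_so_far = 26
Position 6 (value -10): max_ending_here = 6, max_so_far = 26
Position 7 (value 8): max_ending_here = 14, max_so_far = 26
Position 8 (value 16): max_ending_here = 30, max_so_far = 30
Position 9 (value 16): max_ending_here = 46, max_so_far = 46

Maximum subarray: [8, 18, -12, -6, 8, -10, 8, 16, 16]
Maximum sum: 46

The maximum subarray is [8, 18, -12, -6, 8, -10, 8, 16, 16] with sum 46. This subarray runs from index 1 to index 9.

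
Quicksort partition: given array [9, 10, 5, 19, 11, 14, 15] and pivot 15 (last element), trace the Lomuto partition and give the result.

Lomuto partition with pivot = 15:

Initial array: [9, 10, 5, 19, 11, 14, 15]

arr[0]=9 <= 15: swap with position 0, array becomes [9, 10, 5, 19, 11, 14, 15]
arr[1]=10 <= 15: swap with position 1, array becomes [9, 10, 5, 19, 11, 14, 15]
arr[2]=5 <= 15: swap with position 2, array becomes [9, 10, 5, 19, 11, 14, 15]
arr[3]=19 > 15: no swap
arr[4]=11 <= 15: swap with position 3, array becomes [9, 10, 5, 11, 19, 14, 15]
arr[5]=14 <= 15: swap with position 4, array becomes [9, 10, 5, 11, 14, 19, 15]

Place pivot at position 5: [9, 10, 5, 11, 14, 15, 19]
Pivot position: 5

After partitioning with pivot 15, the array becomes [9, 10, 5, 11, 14, 15, 19]. The pivot is placed at index 5. All elements to the left of the pivot are <= 15, and all elements to the right are > 15.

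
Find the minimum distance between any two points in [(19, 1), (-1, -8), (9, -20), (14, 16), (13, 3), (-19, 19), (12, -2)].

Computing all pairwise distances among 7 points:

d((19, 1), (-1, -8)) = 21.9317
d((19, 1), (9, -20)) = 23.2594
d((19, 1), (14, 16)) = 15.8114
d((19, 1), (13, 3)) = 6.3246
d((19, 1), (-19, 19)) = 42.0476
d((19, 1), (12, -2)) = 7.6158
d((-1, -8), (9, -20)) = 15.6205
d((-1, -8), (14, 16)) = 28.3019
d((-1, -8), (13, 3)) = 17.8045
d((-1, -8), (-19, 19)) = 32.45
d((-1, -8), (12, -2)) = 14.3178
d((9, -20), (14, 16)) = 36.3456
d((9, -20), (13, 3)) = 23.3452
d((9, -20), (-19, 19)) = 48.0104
d((9, -20), (12, -2)) = 18.2483
d((14, 16), (13, 3)) = 13.0384
d((14, 16), (-19, 19)) = 33.1361
d((14, 16), (12, -2)) = 18.1108
d((13, 3), (-19, 19)) = 35.7771
d((13, 3), (12, -2)) = 5.099 <-- minimum
d((-19, 19), (12, -2)) = 37.4433

Closest pair: (13, 3) and (12, -2) with distance 5.099

The closest pair is (13, 3) and (12, -2) with Euclidean distance 5.099. For 7 points, brute-force pairwise comparison is shown above. For large n, the divide-and-conquer algorithm (sort by x, recurse on halves, check the dividing strip) achieves O(n log n).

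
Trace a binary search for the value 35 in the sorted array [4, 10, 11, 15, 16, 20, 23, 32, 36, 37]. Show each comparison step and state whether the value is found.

Binary search for 35 in [4, 10, 11, 15, 16, 20, 23, 32, 36, 37]:

lo=0, hi=9, mid=4, arr[mid]=16 -> 16 < 35, search right half
lo=5, hi=9, mid=7, arr[mid]=32 -> 32 < 35, search right half
lo=8, hi=9, mid=8, arr[mid]=36 -> 36 > 35, search left half
lo=8 > hi=7, target 35 not found

Binary search determines that 35 is not in the array after 3 comparisons. The search space was exhausted without finding the target.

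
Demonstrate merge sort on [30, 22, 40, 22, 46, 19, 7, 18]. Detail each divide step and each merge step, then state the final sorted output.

Merge sort trace:

Split: [30, 22, 40, 22, 46, 19, 7, 18] -> [30, 22, 40, 22] and [46, 19, 7, 18]
  Split: [30, 22, 40, 22] -> [30, 22] and [40, 22]
    Split: [30, 22] -> [30] and [22]
    Merge: [30] + [22] -> [22, 30]
    Split: [40, 22] -> [40] and [22]
    Merge: [40] + [22] -> [22, 40]
  Merge: [22, 30] + [22, 40] -> [22, 22, 30, 40]
  Split: [46, 19, 7, 18] -> [46, 19] and [7, 18]
    Split: [46, 19] -> [46] and [19]
    Merge: [46] + [19] -> [19, 46]
    Split: [7, 18] -> [7] and [18]
    Merge: [7] + [18] -> [7, 18]
  Merge: [19, 46] + [7, 18] -> [7, 18, 19, 46]
Merge: [22, 22, 30, 40] + [7, 18, 19, 46] -> [7, 18, 19, 22, 22, 30, 40, 46]

Final sorted array: [7, 18, 19, 22, 22, 30, 40, 46]

The merge sort proceeds by recursively splitting the array and merging sorted halves.
After all merges, the sorted array is [7, 18, 19, 22, 22, 30, 40, 46].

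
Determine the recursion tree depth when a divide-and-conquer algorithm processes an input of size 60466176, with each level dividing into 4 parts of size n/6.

For divide and conquer with division factor 6:

Problem sizes at each level:
Level 0: 60466176
Level 1: 10077696
Level 2: 1679616
Level 3: 279936
Level 4: 46656
Level 5: 7776
Level 6: 1296
Level 7: 216
Level 8: 36
Level 9: 6
Level 10: 1

The root is level 0 and the size-1 base case is level 10 (the tree spans levels 0 through 10, i.e. 11 levels counting the root), so the depth is the number of divisions: log_6(60466176) = 10

The recursion tree depth is log_6(60466176) = 10. At each level, the problem size is divided by 6, so it takes 10 divisions to reduce to a base case of size 1. The algorithm makes 4 recursive calls at each level.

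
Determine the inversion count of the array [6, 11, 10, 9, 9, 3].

Finding inversions in [6, 11, 10, 9, 9, 3]:

(0, 5): arr[0]=6 > arr[5]=3
(1, 2): arr[1]=11 > arr[2]=10
(1, 3): arr[1]=11 > arr[3]=9
(1, 4): arr[1]=11 > arr[4]=9
(1, 5): arr[1]=11 > arr[5]=3
(2, 3): arr[2]=10 > arr[3]=9
(2, 4): arr[2]=10 > arr[4]=9
(2, 5): arr[2]=10 > arr[5]=3
(3, 5): arr[3]=9 > arr[5]=3
(4, 5): arr[4]=9 > arr[5]=3

Total inversions: 10

The array has 10 inversion(s): (0,5), (1,2), (1,3), (1,4), (1,5), (2,3), (2,4), (2,5), (3,5), (4,5). Each pair (i,j) satisfies i < j and arr[i] > arr[j].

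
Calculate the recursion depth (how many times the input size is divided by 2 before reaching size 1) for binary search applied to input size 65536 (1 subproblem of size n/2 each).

For divide and conquer with division factor 2:

Problem sizes at each level:
Level 0: 65536
Level 1: 32768
Level 2: 16384
Level 3: 8192
Level 4: 4096
Level 5: 2048
Level 6: 1024
Level 7: 512
Level 8: 256
Level 9: 128
Level 10: 64
Level 11: 32
Level 12: 16
Level 13: 8
Level 14: 4
Level 15: 2
Level 16: 1

The root is level 0 and the size-1 base case is level 16 (the tree spans levels 0 through 16, i.e. 17 levels counting the root), so the depth is the number of divisions: log_2(65536) = 16

The recursion tree depth is log_2(65536) = 16. At each level, the problem size is divided by 2, so it takes 16 divisions to reduce to a base case of size 1. The algorithm makes 1 recursive call at each level.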